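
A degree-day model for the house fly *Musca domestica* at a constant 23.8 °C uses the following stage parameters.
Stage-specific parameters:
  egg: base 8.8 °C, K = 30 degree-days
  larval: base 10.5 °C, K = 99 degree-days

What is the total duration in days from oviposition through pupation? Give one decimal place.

egg: 30 / (23.8 − 8.8) = 30 / 15.0 = 2.000 d.
larval: 99 / (23.8 − 10.5) = 99 / 13.3 = 7.444 d.
Sum = 9.444 ≈ 9.4 days.

9.4 days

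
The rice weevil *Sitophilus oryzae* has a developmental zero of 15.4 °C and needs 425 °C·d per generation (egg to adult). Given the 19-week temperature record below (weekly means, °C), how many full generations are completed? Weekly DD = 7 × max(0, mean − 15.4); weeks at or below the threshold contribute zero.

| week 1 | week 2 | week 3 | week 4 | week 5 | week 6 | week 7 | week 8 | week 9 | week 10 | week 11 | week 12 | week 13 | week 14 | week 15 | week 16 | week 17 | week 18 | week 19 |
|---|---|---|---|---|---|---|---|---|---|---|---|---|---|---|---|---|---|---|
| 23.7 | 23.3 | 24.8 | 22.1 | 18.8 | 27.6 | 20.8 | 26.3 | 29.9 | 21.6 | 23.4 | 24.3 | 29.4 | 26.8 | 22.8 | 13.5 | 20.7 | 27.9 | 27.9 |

Weekly DD (7 × max(0, T̄ − 15.4)): 58.1, 55.3, 65.8, 46.9, 23.8, 85.4, 37.8, 76.3, 101.5, 43.4, 56.0, 62.3, 98.0, 79.8, 51.8, 0.0, 37.1, 87.5, 87.5.
Season total = 1154.3 DD.
Complete generations = ⌊1154.3 / 425⌋ = 2.

2 generations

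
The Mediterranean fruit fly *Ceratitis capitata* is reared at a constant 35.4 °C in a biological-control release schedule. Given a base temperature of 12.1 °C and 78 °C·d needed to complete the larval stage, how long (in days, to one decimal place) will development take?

3.3 days

Daily accumulation = 35.4 − 12.1 = 23.3 DD/day.
Duration = 78 / 23.3 = 3.348 ≈ 3.3 days.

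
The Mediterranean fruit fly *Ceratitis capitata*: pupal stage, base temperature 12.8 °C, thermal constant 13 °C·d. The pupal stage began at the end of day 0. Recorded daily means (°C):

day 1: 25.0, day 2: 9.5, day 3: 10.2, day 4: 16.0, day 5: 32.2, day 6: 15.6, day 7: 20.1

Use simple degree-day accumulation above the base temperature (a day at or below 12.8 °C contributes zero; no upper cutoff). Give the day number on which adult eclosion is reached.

Daily DD above 12.8 °C: 12.2, 0.0, 0.0, 3.2, 19.4, 2.8, 7.3.
Cumulative: 12.2, 12.2, 12.2, 15.4, 34.8, 37.6, 44.9.
The total first reaches 13 DD on day 4.

day 4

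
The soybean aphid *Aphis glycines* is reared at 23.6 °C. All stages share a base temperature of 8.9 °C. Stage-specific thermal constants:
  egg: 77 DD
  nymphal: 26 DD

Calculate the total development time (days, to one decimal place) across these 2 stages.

7.0 days

Daily accumulation at 23.6 °C = 23.6 − 8.9 = 14.7 DD/day.
Total K = 77 + 26 = 103 DD.
Total duration = 103 / 14.7 = 7.007 ≈ 7.0 days.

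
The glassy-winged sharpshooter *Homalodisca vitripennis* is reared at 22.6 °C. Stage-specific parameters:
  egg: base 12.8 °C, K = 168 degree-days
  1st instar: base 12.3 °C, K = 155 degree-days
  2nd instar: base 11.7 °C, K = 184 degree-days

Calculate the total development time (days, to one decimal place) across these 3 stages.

49.1 days

egg: 168 / (22.6 − 12.8) = 168 / 9.8 = 17.143 d.
1st instar: 155 / (22.6 − 12.3) = 155 / 10.3 = 15.049 d.
2nd instar: 184 / (22.6 − 11.7) = 184 / 10.9 = 16.881 d.
Sum = 49.072 ≈ 49.1 days.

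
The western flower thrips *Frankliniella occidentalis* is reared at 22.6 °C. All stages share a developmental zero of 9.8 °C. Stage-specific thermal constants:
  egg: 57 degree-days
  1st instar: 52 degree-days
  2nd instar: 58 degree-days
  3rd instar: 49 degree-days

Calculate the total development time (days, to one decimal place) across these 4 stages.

16.9 days

Daily accumulation at 22.6 °C = 22.6 − 9.8 = 12.8 DD/day.
Total K = 57 + 52 + 58 + 49 = 216 DD.
Total duration = 216 / 12.8 = 16.875 ≈ 16.9 days.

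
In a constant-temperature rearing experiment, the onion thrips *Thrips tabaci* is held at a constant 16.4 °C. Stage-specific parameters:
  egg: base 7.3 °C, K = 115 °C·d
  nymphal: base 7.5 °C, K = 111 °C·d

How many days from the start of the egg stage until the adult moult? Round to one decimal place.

egg: 115 / (16.4 − 7.3) = 115 / 9.1 = 12.637 d.
nymphal: 111 / (16.4 − 7.5) = 111 / 8.9 = 12.472 d.
Sum = 25.109 ≈ 25.1 days.

25.1 days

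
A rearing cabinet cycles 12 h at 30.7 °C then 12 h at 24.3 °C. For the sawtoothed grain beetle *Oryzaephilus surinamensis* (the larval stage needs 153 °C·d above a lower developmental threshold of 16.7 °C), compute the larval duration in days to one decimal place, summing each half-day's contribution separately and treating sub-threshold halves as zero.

14.2 days

Day half: max(0, 30.7 − 16.7) × 0.5 = 14.0 × 0.5 = 7.00 DD.
Night half: max(0, 24.3 − 16.7) × 0.5 = 7.6 × 0.5 = 3.80 DD.
Per 24 h: 10.80 DD/day.
Duration = 153 / 10.80 = 14.167 ≈ 14.2 days.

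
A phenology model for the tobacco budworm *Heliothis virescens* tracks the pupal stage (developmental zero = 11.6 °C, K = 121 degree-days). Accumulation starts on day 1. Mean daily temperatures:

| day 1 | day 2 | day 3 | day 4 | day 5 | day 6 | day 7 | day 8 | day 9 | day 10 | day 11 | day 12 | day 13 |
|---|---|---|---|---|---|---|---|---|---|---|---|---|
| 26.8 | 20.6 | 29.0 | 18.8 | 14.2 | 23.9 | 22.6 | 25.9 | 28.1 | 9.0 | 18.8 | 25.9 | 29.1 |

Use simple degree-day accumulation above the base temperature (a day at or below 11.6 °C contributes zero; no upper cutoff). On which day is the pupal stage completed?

day 12

Daily DD above 11.6 °C: 15.2, 9.0, 17.4, 7.2, 2.6, 12.3, 11.0, 14.3, 16.5, 0.0, 7.2, 14.3, 17.5.
Cumulative: 15.2, 24.2, 41.6, 48.8, 51.4, 63.7, 74.7, 89.0, 105.5, 105.5, 112.7, 127.0, 144.5.
The total first reaches 121 DD on day 12.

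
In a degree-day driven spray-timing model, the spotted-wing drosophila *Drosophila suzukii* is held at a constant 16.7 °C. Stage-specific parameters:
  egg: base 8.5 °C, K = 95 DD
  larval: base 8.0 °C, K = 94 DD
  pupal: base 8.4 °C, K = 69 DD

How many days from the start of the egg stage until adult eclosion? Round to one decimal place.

30.7 days

egg: 95 / (16.7 − 8.5) = 95 / 8.2 = 11.585 d.
larval: 94 / (16.7 − 8.0) = 94 / 8.7 = 10.805 d.
pupal: 69 / (16.7 − 8.4) = 69 / 8.3 = 8.313 d.
Sum = 30.703 ≈ 30.7 days.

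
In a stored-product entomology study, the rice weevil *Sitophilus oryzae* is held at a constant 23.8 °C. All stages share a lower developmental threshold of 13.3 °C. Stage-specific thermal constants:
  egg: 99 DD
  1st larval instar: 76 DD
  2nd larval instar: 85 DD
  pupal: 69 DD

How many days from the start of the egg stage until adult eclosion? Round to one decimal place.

Daily accumulation at 23.8 °C = 23.8 − 13.3 = 10.5 DD/day.
Total K = 99 + 76 + 85 + 69 = 329 DD.
Total duration = 329 / 10.5 = 31.333 ≈ 31.3 days.

31.3 days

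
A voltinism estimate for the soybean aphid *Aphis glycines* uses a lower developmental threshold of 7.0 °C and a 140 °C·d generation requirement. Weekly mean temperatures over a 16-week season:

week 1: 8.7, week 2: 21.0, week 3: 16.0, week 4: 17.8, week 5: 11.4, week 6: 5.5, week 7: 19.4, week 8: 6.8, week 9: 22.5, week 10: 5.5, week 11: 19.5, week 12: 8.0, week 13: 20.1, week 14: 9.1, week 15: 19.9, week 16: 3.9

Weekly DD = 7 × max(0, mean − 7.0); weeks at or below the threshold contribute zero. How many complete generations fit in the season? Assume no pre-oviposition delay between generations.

Weekly DD (7 × max(0, T̄ − 7.0)): 11.9, 98.0, 63.0, 75.6, 30.8, 0.0, 86.8, 0.0, 108.5, 0.0, 87.5, 7.0, 91.7, 14.7, 90.3, 0.0.
Season total = 765.8 DD.
Complete generations = ⌊765.8 / 140⌋ = 5.

5 generations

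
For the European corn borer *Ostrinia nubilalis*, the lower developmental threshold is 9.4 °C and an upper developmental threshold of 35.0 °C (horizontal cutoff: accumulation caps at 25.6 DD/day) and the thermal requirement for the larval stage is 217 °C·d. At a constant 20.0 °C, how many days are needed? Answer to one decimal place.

20.5 days

Daily accumulation = 20.0 − 9.4 = 10.6 DD/day.
Duration = 217 / 10.6 = 20.472 ≈ 20.5 days.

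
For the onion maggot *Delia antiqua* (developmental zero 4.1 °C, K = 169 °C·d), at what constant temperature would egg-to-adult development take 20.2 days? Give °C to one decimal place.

Required daily accumulation = 169 / 20.2 = 8.366 DD/day.
T = T_base + 8.366 = 4.1 + 8.366 = 12.466 ≈ 12.5 °C.

12.5 °C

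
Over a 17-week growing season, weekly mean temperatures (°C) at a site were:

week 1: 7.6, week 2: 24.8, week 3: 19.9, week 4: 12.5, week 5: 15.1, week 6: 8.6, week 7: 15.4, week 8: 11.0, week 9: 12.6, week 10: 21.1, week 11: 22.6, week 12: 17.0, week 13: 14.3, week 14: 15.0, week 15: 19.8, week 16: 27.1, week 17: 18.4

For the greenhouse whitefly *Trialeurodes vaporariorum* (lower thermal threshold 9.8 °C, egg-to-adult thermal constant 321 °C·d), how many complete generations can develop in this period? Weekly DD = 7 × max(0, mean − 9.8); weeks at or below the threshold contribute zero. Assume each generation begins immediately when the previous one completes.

2 generations

Weekly DD (7 × max(0, T̄ − 9.8)): 0.0, 105.0, 70.7, 18.9, 37.1, 0.0, 39.2, 8.4, 19.6, 79.1, 89.6, 50.4, 31.5, 36.4, 70.0, 121.1, 60.2.
Season total = 837.2 DD.
Complete generations = ⌊837.2 / 321⌋ = 2.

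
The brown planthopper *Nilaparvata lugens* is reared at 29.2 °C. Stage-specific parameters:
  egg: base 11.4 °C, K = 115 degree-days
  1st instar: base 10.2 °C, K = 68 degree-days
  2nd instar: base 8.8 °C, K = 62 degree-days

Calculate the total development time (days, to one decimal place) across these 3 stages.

13.1 days

egg: 115 / (29.2 − 11.4) = 115 / 17.8 = 6.461 d.
1st instar: 68 / (29.2 − 10.2) = 68 / 19.0 = 3.579 d.
2nd instar: 62 / (29.2 − 8.8) = 62 / 20.4 = 3.039 d.
Sum = 13.079 ≈ 13.1 days.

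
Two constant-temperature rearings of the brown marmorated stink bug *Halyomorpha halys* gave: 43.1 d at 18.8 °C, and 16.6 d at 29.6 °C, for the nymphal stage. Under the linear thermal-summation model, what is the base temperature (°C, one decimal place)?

12.0 °C

Linear rate model ⇒ the product D·(T − T_b) is constant across temperatures.
43.1·(18.8 − T_b) = 16.6·(29.6 − T_b)
T_b = (43.1·18.8 − 16.6·29.6) / (43.1 − 16.6) = 318.92 / 26.5 = 12.035 °C ≈ 12.0 °C.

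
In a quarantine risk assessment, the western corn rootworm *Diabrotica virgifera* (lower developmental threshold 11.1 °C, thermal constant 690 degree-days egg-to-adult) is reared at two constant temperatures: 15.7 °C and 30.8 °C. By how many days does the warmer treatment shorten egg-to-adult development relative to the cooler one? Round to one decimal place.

At 15.7 °C: 690 / (15.7 − 11.1) = 690 / 4.6 = 150.000 d.
At 30.8 °C: 690 / (30.8 − 11.1) = 690 / 19.7 = 35.025 d.
Difference = |150.000 − 35.025| = 114.975 ≈ 115.0 days.

115.0 days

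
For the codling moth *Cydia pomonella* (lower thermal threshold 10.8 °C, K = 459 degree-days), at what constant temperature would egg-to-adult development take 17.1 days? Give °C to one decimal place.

37.6 °C

Required daily accumulation = 459 / 17.1 = 26.842 DD/day.
T = T_base + 26.842 = 10.8 + 26.842 = 37.642 ≈ 37.6 °C.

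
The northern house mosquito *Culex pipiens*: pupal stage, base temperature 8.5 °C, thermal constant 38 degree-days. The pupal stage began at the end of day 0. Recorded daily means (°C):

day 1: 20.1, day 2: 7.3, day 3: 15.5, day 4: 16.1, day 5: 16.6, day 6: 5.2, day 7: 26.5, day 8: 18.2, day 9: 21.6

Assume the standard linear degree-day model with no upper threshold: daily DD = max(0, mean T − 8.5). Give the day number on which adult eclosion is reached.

day 7

Daily DD above 8.5 °C: 11.6, 0.0, 7.0, 7.6, 8.1, 0.0, 18.0, 9.7, 13.1.
Cumulative: 11.6, 11.6, 18.6, 26.2, 34.3, 34.3, 52.3, 62.0, 75.1.
The total first reaches 38 DD on day 7.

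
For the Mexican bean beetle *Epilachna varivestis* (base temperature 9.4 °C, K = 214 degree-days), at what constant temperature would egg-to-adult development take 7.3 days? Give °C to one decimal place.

38.7 °C

Required daily accumulation = 214 / 7.3 = 29.315 DD/day.
T = T_base + 29.315 = 9.4 + 29.315 = 38.715 ≈ 38.7 °C.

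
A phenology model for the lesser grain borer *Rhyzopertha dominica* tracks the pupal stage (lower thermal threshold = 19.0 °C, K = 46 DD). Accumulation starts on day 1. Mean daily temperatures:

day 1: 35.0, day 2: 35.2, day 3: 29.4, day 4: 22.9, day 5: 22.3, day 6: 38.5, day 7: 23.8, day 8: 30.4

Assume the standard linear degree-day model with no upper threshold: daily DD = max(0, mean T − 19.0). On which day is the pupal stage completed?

day 4

Daily DD above 19.0 °C: 16.0, 16.2, 10.4, 3.9, 3.3, 19.5, 4.8, 11.4.
Cumulative: 16.0, 32.2, 42.6, 46.5, 49.8, 69.3, 74.1, 85.5.
The total first reaches 46 DD on day 4.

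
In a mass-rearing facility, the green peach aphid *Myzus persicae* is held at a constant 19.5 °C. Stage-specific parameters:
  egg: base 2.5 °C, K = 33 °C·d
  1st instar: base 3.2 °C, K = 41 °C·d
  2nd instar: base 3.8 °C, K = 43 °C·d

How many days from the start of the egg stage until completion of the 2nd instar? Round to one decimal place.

egg: 33 / (19.5 − 2.5) = 33 / 17.0 = 1.941 d.
1st instar: 41 / (19.5 − 3.2) = 41 / 16.3 = 2.515 d.
2nd instar: 43 / (19.5 − 3.8) = 43 / 15.7 = 2.739 d.
Sum = 7.195 ≈ 7.2 days.

7.2 days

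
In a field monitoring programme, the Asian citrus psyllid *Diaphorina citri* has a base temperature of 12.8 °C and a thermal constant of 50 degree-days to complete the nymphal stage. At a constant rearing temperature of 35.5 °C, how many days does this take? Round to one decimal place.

Daily accumulation = 35.5 − 12.8 = 22.7 DD/day.
Duration = 50 / 22.7 = 2.203 ≈ 2.2 days.

2.2 days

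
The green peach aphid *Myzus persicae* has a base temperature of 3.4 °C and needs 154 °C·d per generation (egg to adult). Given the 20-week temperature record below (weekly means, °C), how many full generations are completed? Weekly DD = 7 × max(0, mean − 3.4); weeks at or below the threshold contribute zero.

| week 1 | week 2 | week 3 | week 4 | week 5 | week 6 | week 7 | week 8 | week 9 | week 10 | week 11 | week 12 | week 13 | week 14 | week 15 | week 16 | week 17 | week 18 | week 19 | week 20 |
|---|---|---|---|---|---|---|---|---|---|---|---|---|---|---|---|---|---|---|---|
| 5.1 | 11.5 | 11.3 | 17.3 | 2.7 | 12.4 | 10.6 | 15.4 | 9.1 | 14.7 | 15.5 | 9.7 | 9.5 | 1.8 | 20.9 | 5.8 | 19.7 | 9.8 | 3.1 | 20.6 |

Weekly DD (7 × max(0, T̄ − 3.4)): 11.9, 56.7, 55.3, 97.3, 0.0, 63.0, 50.4, 84.0, 39.9, 79.1, 84.7, 44.1, 42.7, 0.0, 122.5, 16.8, 114.1, 44.8, 0.0, 120.4.
Season total = 1127.7 DD.
Complete generations = ⌊1127.7 / 154⌋ = 7.

7 generations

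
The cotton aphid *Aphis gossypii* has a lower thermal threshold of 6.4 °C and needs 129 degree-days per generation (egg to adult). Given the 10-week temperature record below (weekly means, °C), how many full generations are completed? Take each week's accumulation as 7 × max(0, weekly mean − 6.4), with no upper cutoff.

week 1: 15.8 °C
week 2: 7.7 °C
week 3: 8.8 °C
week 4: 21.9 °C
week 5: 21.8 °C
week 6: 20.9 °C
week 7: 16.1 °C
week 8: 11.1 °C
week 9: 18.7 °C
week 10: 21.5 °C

5 generations

Weekly DD (7 × max(0, T̄ − 6.4)): 65.8, 9.1, 16.8, 108.5, 107.8, 101.5, 67.9, 32.9, 86.1, 105.7.
Season total = 702.1 DD.
Complete generations = ⌊702.1 / 129⌋ = 5.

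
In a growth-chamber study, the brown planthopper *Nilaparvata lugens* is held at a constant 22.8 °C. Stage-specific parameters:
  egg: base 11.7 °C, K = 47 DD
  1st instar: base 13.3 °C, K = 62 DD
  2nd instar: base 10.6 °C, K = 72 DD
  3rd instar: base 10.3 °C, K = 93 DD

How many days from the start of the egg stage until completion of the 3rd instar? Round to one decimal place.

24.1 days

egg: 47 / (22.8 − 11.7) = 47 / 11.1 = 4.234 d.
1st instar: 62 / (22.8 − 13.3) = 62 / 9.5 = 6.526 d.
2nd instar: 72 / (22.8 − 10.6) = 72 / 12.2 = 5.902 d.
3rd instar: 93 / (22.8 − 10.3) = 93 / 12.5 = 7.440 d.
Sum = 24.102 ≈ 24.1 days.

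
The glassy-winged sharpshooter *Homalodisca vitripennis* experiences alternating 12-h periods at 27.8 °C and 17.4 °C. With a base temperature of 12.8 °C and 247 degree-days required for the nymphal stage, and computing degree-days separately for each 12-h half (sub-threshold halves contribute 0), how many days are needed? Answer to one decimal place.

Day half: max(0, 27.8 − 12.8) × 0.5 = 15.0 × 0.5 = 7.50 DD.
Night half: max(0, 17.4 − 12.8) × 0.5 = 4.6 × 0.5 = 2.30 DD.
Per 24 h: 9.80 DD/day.
Duration = 247 / 9.80 = 25.204 ≈ 25.2 days.

25.2 days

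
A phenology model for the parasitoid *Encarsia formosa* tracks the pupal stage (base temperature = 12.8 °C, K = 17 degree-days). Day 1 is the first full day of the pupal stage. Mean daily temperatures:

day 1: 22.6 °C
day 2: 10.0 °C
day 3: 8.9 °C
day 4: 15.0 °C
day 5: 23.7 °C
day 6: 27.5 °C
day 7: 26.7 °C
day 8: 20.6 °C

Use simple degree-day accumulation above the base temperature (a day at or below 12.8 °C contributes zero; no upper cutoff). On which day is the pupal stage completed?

Daily DD above 12.8 °C: 9.8, 0.0, 0.0, 2.2, 10.9, 14.7, 13.9, 7.8.
Cumulative: 9.8, 9.8, 9.8, 12.0, 22.9, 37.6, 51.5, 59.3.
The total first reaches 17 DD on day 5.

day 5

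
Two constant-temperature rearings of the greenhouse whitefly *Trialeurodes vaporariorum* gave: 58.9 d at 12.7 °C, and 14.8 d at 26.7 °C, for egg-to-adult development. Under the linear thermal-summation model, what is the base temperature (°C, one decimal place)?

Linear rate model ⇒ the product D·(T − T_b) is constant across temperatures.
58.9·(12.7 − T_b) = 14.8·(26.7 − T_b)
T_b = (58.9·12.7 − 14.8·26.7) / (58.9 − 14.8) = 352.87 / 44.1 = 8.002 °C ≈ 8.0 °C.

8.0 °C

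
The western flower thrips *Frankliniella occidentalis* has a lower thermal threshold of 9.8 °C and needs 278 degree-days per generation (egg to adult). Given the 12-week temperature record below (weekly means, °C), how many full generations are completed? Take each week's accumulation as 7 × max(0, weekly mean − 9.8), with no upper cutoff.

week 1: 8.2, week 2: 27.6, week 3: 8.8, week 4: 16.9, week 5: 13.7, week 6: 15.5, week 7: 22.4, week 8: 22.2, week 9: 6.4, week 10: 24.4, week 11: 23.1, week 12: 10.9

2 generations

Weekly DD (7 × max(0, T̄ − 9.8)): 0.0, 124.6, 0.0, 49.7, 27.3, 39.9, 88.2, 86.8, 0.0, 102.2, 93.1, 7.7.
Season total = 619.5 DD.
Complete generations = ⌊619.5 / 278⌋ = 2.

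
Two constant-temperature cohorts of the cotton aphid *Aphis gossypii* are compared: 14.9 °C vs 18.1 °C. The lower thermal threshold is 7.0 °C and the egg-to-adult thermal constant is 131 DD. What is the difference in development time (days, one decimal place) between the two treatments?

At 14.9 °C: 131 / (14.9 − 7.0) = 131 / 7.9 = 16.582 d.
At 18.1 °C: 131 / (18.1 − 7.0) = 131 / 11.1 = 11.802 d.
Difference = |16.582 − 11.802| = 4.780 ≈ 4.8 days.

4.8 days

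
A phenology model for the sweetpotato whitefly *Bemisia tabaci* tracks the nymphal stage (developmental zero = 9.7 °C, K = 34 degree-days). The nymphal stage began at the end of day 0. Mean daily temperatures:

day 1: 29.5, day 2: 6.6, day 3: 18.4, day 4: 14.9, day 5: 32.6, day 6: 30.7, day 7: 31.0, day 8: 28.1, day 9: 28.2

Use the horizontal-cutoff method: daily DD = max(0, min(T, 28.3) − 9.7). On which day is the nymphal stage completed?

Daily DD above 9.7 °C (capped at 18.6): 18.6, 0.0, 8.7, 5.2, 18.6, 18.6, 18.6, 18.4, 18.5.
Cumulative: 18.6, 18.6, 27.3, 32.5, 51.1, 69.7, 88.3, 106.7, 125.2.
The total first reaches 34 DD on day 5.

day 5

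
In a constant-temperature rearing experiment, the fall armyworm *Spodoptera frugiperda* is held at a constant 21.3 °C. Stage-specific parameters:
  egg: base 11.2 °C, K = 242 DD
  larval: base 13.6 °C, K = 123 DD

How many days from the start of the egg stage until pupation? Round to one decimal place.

egg: 242 / (21.3 − 11.2) = 242 / 10.1 = 23.960 d.
larval: 123 / (21.3 − 13.6) = 123 / 7.7 = 15.974 d.
Sum = 39.934 ≈ 39.9 days.

39.9 days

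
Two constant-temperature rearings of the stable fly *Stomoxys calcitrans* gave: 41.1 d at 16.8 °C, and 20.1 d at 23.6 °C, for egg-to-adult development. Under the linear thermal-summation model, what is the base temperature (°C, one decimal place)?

10.3 °C

Equal thermal constants: D₁(T₁ − T_b) = D₂(T₂ − T_b).
41.1·(16.8 − T_b) = 20.1·(23.6 − T_b)
T_b = (41.1·16.8 − 20.1·23.6) / (41.1 − 20.1) = 216.12 / 21.0 = 10.291 °C ≈ 10.3 °C.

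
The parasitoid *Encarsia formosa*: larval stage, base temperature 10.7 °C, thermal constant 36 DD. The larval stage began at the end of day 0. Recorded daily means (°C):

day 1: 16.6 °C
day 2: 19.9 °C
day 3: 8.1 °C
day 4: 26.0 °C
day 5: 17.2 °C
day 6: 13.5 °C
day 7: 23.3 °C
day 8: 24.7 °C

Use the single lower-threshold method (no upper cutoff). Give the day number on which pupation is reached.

day 5

Daily DD above 10.7 °C: 5.9, 9.2, 0.0, 15.3, 6.5, 2.8, 12.6, 14.0.
Cumulative: 5.9, 15.1, 15.1, 30.4, 36.9, 39.7, 52.3, 66.3.
The total first reaches 36 DD on day 5.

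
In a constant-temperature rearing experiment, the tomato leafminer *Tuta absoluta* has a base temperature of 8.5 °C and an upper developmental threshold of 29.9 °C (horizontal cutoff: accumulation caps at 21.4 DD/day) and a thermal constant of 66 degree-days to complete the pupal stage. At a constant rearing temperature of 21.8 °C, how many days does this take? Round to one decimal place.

5.0 days

Daily accumulation = 21.8 − 8.5 = 13.3 DD/day.
Duration = 66 / 13.3 = 4.962 ≈ 5.0 days.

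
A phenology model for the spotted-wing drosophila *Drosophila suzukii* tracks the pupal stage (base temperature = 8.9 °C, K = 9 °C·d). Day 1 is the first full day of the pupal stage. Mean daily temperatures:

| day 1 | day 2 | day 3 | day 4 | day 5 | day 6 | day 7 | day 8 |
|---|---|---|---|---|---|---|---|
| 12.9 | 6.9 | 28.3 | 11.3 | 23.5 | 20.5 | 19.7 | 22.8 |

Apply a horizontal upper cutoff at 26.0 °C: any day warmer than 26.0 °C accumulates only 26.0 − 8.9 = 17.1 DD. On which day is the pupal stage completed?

day 3

Daily DD above 8.9 °C (capped at 17.1): 4.0, 0.0, 17.1, 2.4, 14.6, 11.6, 10.8, 13.9.
Cumulative: 4.0, 4.0, 21.1, 23.5, 38.1, 49.7, 60.5, 74.4.
The total first reaches 9 DD on day 3.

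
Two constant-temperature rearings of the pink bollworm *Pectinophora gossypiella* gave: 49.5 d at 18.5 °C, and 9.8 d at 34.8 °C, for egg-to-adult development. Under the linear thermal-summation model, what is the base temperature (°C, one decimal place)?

14.5 °C

Equal thermal constants: D₁(T₁ − T_b) = D₂(T₂ − T_b).
49.5·(18.5 − T_b) = 9.8·(34.8 − T_b)
T_b = (49.5·18.5 − 9.8·34.8) / (49.5 − 9.8) = 574.71 / 39.7 = 14.476 °C ≈ 14.5 °C.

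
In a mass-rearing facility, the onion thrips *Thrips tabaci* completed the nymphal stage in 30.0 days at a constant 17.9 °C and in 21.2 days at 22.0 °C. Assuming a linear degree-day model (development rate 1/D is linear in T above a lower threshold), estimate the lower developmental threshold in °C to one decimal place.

Equal thermal constants: D₁(T₁ − T_b) = D₂(T₂ − T_b).
30.0·(17.9 − T_b) = 21.2·(22.0 − T_b)
T_b = (30.0·17.9 − 21.2·22.0) / (30.0 − 21.2) = 70.60 / 8.8 = 8.023 °C ≈ 8.0 °C.

8.0 °C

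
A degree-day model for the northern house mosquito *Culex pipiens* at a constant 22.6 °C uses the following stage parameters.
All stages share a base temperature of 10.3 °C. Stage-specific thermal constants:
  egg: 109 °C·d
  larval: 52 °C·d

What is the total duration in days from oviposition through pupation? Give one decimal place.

13.1 days

Daily accumulation at 22.6 °C = 22.6 − 10.3 = 12.3 DD/day.
Total K = 109 + 52 = 161 DD.
Total duration = 161 / 12.3 = 13.089 ≈ 13.1 days.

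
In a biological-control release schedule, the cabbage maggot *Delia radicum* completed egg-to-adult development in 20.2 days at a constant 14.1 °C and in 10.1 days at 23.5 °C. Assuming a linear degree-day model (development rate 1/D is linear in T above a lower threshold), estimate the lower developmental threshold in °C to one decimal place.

4.7 °C

Under the model K = D·(T − T_b), so D₁·(T₁ − T_b) = D₂·(T₂ − T_b).
20.2·(14.1 − T_b) = 10.1·(23.5 − T_b)
T_b = (20.2·14.1 − 10.1·23.5) / (20.2 − 10.1) = 47.47 / 10.1 = 4.700 °C ≈ 4.7 °C.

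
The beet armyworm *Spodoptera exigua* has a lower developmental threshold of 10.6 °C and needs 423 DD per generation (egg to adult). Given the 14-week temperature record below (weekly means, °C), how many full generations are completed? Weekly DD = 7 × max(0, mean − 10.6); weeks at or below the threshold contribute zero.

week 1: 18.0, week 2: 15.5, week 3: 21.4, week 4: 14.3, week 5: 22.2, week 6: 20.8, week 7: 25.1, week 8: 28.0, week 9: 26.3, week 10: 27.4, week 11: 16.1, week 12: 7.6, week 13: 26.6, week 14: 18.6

Weekly DD (7 × max(0, T̄ − 10.6)): 51.8, 34.3, 75.6, 25.9, 81.2, 71.4, 101.5, 121.8, 109.9, 117.6, 38.5, 0.0, 112.0, 56.0.
Season total = 997.5 DD.
Complete generations = ⌊997.5 / 423⌋ = 2.

2 generations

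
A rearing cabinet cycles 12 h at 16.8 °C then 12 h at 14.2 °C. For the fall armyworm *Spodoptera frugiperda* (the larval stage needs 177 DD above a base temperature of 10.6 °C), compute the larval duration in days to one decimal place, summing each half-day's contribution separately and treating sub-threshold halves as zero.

Day half: max(0, 16.8 − 10.6) × 0.5 = 6.2 × 0.5 = 3.10 DD.
Night half: max(0, 14.2 − 10.6) × 0.5 = 3.6 × 0.5 = 1.80 DD.
Per 24 h: 4.90 DD/day.
Duration = 177 / 4.90 = 36.122 ≈ 36.1 days.

36.1 days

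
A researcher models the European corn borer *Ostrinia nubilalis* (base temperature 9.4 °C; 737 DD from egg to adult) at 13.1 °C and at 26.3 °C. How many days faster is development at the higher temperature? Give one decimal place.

155.6 days

At 13.1 °C: 737 / (13.1 − 9.4) = 737 / 3.7 = 199.189 d.
At 26.3 °C: 737 / (26.3 − 9.4) = 737 / 16.9 = 43.609 d.
Difference = |199.189 − 43.609| = 155.580 ≈ 155.6 days.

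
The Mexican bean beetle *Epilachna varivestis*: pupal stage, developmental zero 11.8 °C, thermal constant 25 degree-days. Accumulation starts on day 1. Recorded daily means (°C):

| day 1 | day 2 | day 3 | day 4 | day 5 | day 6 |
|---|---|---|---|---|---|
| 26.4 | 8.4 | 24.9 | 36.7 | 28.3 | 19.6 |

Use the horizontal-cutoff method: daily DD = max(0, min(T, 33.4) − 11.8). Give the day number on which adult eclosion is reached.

Daily DD above 11.8 °C (capped at 21.6): 14.6, 0.0, 13.1, 21.6, 16.5, 7.8.
Cumulative: 14.6, 14.6, 27.7, 49.3, 65.8, 73.6.
The total first reaches 25 DD on day 3.

day 3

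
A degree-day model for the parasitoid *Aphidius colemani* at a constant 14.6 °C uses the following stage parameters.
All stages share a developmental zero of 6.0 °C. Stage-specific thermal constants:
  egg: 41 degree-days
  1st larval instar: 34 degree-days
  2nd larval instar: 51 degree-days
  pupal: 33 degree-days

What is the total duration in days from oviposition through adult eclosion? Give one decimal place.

18.5 days

Daily accumulation at 14.6 °C = 14.6 − 6.0 = 8.6 DD/day.
Total K = 41 + 34 + 51 + 33 = 159 DD.
Total duration = 159 / 8.6 = 18.488 ≈ 18.5 days.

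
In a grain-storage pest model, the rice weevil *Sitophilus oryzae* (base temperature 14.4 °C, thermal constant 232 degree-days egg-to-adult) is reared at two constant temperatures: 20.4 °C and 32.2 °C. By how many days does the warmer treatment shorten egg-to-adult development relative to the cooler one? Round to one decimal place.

25.6 days

At 20.4 °C: 232 / (20.4 − 14.4) = 232 / 6.0 = 38.667 d.
At 32.2 °C: 232 / (32.2 − 14.4) = 232 / 17.8 = 13.034 d.
Difference = |38.667 − 13.034| = 25.633 ≈ 25.6 days.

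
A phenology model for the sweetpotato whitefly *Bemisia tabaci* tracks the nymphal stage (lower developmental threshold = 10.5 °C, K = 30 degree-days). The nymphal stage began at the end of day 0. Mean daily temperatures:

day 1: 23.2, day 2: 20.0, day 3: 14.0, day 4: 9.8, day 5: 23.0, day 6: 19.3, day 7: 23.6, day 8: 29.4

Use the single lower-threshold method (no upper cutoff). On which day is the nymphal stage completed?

day 5

Daily DD above 10.5 °C: 12.7, 9.5, 3.5, 0.0, 12.5, 8.8, 13.1, 18.9.
Cumulative: 12.7, 22.2, 25.7, 25.7, 38.2, 47.0, 60.1, 79.0.
The total first reaches 30 DD on day 5.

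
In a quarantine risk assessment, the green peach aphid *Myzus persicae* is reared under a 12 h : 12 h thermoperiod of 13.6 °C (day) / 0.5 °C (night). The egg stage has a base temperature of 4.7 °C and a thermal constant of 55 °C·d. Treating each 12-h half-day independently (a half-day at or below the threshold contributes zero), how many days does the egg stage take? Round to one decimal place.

Day half: max(0, 13.6 − 4.7) × 0.5 = 8.9 × 0.5 = 4.45 DD.
Night half: max(0, 0.5 − 4.7) × 0.5 = 0.0 × 0.5 = 0.00 DD.
Per 24 h: 4.45 DD/day.
Duration = 55 / 4.45 = 12.360 ≈ 12.4 days.

12.4 days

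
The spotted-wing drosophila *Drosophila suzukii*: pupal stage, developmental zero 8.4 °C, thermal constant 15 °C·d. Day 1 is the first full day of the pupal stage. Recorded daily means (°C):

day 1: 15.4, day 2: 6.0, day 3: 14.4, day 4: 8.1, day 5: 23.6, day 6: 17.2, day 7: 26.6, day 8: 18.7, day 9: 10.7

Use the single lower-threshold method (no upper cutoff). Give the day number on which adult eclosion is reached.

day 5

Daily DD above 8.4 °C: 7.0, 0.0, 6.0, 0.0, 15.2, 8.8, 18.2, 10.3, 2.3.
Cumulative: 7.0, 7.0, 13.0, 13.0, 28.2, 37.0, 55.2, 65.5, 67.8.
The total first reaches 15 DD on day 5.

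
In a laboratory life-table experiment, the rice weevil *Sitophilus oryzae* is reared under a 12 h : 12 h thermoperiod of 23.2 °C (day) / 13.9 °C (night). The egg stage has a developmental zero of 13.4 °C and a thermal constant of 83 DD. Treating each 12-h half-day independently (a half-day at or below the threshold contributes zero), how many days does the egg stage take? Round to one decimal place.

16.1 days

Day half: max(0, 23.2 − 13.4) × 0.5 = 9.8 × 0.5 = 4.90 DD.
Night half: max(0, 13.9 − 13.4) × 0.5 = 0.5 × 0.5 = 0.25 DD.
Per 24 h: 5.15 DD/day.
Duration = 83 / 5.15 = 16.117 ≈ 16.1 days.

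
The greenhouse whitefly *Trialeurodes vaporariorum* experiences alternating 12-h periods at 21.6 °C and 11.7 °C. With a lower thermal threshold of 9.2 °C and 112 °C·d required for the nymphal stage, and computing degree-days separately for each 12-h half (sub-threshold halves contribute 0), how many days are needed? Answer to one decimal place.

15.0 days

Day half: max(0, 21.6 − 9.2) × 0.5 = 12.4 × 0.5 = 6.20 DD.
Night half: max(0, 11.7 − 9.2) × 0.5 = 2.5 × 0.5 = 1.25 DD.
Per 24 h: 7.45 DD/day.
Duration = 112 / 7.45 = 15.034 ≈ 15.0 days.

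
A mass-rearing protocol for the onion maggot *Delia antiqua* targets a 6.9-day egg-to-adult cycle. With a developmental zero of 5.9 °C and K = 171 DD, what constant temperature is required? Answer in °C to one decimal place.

30.7 °C

Required daily accumulation = 171 / 6.9 = 24.783 DD/day.
T = T_base + 24.783 = 5.9 + 24.783 = 30.683 ≈ 30.7 °C.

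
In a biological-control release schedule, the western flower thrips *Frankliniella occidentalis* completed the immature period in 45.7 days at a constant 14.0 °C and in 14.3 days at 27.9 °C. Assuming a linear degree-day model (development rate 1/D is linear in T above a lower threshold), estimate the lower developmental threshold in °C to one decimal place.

7.7 °C

Equal thermal constants: D₁(T₁ − T_b) = D₂(T₂ − T_b).
45.7·(14.0 − T_b) = 14.3·(27.9 − T_b)
T_b = (45.7·14.0 − 14.3·27.9) / (45.7 − 14.3) = 240.83 / 31.4 = 7.670 °C ≈ 7.7 °C.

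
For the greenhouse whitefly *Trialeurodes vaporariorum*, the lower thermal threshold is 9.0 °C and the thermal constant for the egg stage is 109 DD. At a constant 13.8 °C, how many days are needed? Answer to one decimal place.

22.7 days

Daily accumulation = 13.8 − 9.0 = 4.8 DD/day.
Duration = 109 / 4.8 = 22.708 ≈ 22.7 days.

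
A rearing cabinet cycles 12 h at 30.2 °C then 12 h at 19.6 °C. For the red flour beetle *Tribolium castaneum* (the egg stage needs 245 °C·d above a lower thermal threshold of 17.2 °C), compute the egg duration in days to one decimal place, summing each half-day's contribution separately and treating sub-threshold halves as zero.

Day half: max(0, 30.2 − 17.2) × 0.5 = 13.0 × 0.5 = 6.50 DD.
Night half: max(0, 19.6 − 17.2) × 0.5 = 2.4 × 0.5 = 1.20 DD.
Per 24 h: 7.70 DD/day.
Duration = 245 / 7.70 = 31.818 ≈ 31.8 days.

31.8 days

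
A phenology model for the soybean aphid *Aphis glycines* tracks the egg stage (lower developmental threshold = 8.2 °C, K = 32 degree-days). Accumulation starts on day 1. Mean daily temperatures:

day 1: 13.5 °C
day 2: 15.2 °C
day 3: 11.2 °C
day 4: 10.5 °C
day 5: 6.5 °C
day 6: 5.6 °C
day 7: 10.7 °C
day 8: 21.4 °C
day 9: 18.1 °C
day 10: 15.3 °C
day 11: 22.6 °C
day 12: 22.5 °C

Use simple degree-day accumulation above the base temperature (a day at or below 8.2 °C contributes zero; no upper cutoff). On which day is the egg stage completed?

Daily DD above 8.2 °C: 5.3, 7.0, 3.0, 2.3, 0.0, 0.0, 2.5, 13.2, 9.9, 7.1, 14.4, 14.3.
Cumulative: 5.3, 12.3, 15.3, 17.6, 17.6, 17.6, 20.1, 33.3, 43.2, 50.3, 64.7, 79.0.
The total first reaches 32 DD on day 8.

day 8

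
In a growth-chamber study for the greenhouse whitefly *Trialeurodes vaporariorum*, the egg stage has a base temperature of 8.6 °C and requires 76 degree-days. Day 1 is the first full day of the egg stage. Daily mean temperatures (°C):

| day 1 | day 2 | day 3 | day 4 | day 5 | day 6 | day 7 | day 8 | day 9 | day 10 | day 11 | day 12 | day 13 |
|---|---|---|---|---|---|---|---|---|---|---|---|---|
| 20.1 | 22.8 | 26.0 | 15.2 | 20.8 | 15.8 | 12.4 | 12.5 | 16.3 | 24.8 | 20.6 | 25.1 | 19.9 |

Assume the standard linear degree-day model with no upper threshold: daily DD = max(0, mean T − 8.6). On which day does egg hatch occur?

Daily DD above 8.6 °C: 11.5, 14.2, 17.4, 6.6, 12.2, 7.2, 3.8, 3.9, 7.7, 16.2, 12.0, 16.5, 11.3.
Cumulative: 11.5, 25.7, 43.1, 49.7, 61.9, 69.1, 72.9, 76.8, 84.5, 100.7, 112.7, 129.2, 140.5.
The total first reaches 76 DD on day 8.

day 8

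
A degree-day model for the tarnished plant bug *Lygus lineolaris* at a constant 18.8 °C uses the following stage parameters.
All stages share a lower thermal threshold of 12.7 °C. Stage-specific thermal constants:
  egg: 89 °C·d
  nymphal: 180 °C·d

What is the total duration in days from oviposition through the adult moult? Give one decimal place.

Daily accumulation at 18.8 °C = 18.8 − 12.7 = 6.1 DD/day.
Total K = 89 + 180 = 269 DD.
Total duration = 269 / 6.1 = 44.098 ≈ 44.1 days.

44.1 days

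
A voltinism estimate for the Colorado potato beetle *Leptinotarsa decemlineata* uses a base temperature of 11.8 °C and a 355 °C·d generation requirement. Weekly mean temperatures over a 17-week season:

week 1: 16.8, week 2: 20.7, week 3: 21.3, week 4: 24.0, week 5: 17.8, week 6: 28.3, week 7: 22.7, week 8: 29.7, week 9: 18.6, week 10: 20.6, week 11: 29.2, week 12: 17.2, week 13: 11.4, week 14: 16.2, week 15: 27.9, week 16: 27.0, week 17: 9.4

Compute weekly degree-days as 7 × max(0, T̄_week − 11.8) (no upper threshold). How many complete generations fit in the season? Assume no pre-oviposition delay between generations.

3 generations

Weekly DD (7 × max(0, T̄ − 11.8)): 35.0, 62.3, 66.5, 85.4, 42.0, 115.5, 76.3, 125.3, 47.6, 61.6, 121.8, 37.8, 0.0, 30.8, 112.7, 106.4, 0.0.
Season total = 1127.0 DD.
Complete generations = ⌊1127.0 / 355⌋ = 3.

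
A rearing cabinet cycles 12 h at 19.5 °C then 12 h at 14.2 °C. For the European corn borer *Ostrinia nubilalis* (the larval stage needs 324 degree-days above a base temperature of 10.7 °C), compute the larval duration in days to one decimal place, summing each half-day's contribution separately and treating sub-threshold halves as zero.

Day half: max(0, 19.5 − 10.7) × 0.5 = 8.8 × 0.5 = 4.40 DD.
Night half: max(0, 14.2 − 10.7) × 0.5 = 3.5 × 0.5 = 1.75 DD.
Per 24 h: 6.15 DD/day.
Duration = 324 / 6.15 = 52.683 ≈ 52.7 days.

52.7 days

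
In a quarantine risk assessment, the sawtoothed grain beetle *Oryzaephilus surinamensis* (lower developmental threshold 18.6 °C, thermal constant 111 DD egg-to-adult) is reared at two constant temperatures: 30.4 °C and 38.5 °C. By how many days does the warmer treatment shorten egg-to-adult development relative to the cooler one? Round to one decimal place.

At 30.4 °C: 111 / (30.4 − 18.6) = 111 / 11.8 = 9.407 d.
At 38.5 °C: 111 / (38.5 − 18.6) = 111 / 19.9 = 5.578 d.
Difference = |9.407 − 5.578| = 3.829 ≈ 3.8 days.

3.8 days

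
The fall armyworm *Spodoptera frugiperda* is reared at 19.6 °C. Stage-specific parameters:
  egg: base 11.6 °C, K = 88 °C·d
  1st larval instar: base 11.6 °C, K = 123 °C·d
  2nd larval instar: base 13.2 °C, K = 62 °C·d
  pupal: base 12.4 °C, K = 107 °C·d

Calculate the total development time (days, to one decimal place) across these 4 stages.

50.9 days

egg: 88 / (19.6 − 11.6) = 88 / 8.0 = 11.000 d.
1st larval instar: 123 / (19.6 − 11.6) = 123 / 8.0 = 15.375 d.
2nd larval instar: 62 / (19.6 − 13.2) = 62 / 6.4 = 9.687 d.
pupal: 107 / (19.6 − 12.4) = 107 / 7.2 = 14.861 d.
Sum = 50.924 ≈ 50.9 days.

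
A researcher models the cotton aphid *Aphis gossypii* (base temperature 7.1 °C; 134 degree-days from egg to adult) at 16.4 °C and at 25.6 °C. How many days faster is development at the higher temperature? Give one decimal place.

7.2 days

At 16.4 °C: 134 / (16.4 − 7.1) = 134 / 9.3 = 14.409 d.
At 25.6 °C: 134 / (25.6 − 7.1) = 134 / 18.5 = 7.243 d.
Difference = |14.409 − 7.243| = 7.165 ≈ 7.2 days.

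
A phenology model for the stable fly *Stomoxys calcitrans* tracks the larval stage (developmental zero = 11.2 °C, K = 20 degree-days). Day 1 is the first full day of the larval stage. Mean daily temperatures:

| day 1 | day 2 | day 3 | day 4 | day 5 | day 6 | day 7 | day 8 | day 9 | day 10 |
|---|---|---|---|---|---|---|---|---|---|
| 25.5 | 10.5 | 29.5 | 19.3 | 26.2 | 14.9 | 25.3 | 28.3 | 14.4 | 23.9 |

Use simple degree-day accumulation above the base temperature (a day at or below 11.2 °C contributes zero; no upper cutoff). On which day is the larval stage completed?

day 3

Daily DD above 11.2 °C: 14.3, 0.0, 18.3, 8.1, 15.0, 3.7, 14.1, 17.1, 3.2, 12.7.
Cumulative: 14.3, 14.3, 32.6, 40.7, 55.7, 59.4, 73.5, 90.6, 93.8, 106.5.
The total first reaches 20 DD on day 3.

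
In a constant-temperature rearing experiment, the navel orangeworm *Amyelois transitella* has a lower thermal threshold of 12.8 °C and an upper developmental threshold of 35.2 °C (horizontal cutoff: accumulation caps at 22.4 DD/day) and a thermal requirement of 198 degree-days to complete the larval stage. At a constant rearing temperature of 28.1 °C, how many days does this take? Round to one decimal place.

Daily accumulation = 28.1 − 12.8 = 15.3 DD/day.
Duration = 198 / 15.3 = 12.941 ≈ 12.9 days.

12.9 days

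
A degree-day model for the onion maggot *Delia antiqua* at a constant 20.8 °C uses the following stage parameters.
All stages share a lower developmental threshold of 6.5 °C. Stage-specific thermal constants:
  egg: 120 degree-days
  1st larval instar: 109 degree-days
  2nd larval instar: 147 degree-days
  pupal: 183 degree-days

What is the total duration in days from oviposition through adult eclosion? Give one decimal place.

Daily accumulation at 20.8 °C = 20.8 − 6.5 = 14.3 DD/day.
Total K = 120 + 109 + 147 + 183 = 559 DD.
Total duration = 559 / 14.3 = 39.091 ≈ 39.1 days.

39.1 days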